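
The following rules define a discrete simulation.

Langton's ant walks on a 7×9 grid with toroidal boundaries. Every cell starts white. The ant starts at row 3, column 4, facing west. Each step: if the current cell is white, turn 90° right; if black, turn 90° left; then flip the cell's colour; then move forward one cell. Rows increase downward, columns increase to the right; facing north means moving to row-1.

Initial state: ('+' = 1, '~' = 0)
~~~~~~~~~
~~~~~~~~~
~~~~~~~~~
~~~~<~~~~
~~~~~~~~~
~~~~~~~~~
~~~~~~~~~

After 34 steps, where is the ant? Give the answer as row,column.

0) ~~~~~~~~~
~~~~~~~~~
~~~~~~~~~
~~~~<~~~~
~~~~~~~~~
~~~~~~~~~
~~~~~~~~~
1) ~~~~~~~~~
~~~~~~~~~
~~~~^~~~~
~~~~+~~~~
~~~~~~~~~
~~~~~~~~~
~~~~~~~~~
2) ~~~~~~~~~
~~~~~~~~~
~~~~+>~~~
~~~~+~~~~
~~~~~~~~~
~~~~~~~~~
~~~~~~~~~
3) ~~~~~~~~~
~~~~~~~~~
~~~~++~~~
~~~~+v~~~
~~~~~~~~~
~~~~~~~~~
~~~~~~~~~
4) ~~~~~~~~~
~~~~~~~~~
~~~~++~~~
~~~~<+~~~
~~~~~~~~~
~~~~~~~~~
~~~~~~~~~
5) ~~~~~~~~~
~~~~~~~~~
~~~~++~~~
~~~~~+~~~
~~~~v~~~~
~~~~~~~~~
~~~~~~~~~
6) ~~~~~~~~~
~~~~~~~~~
~~~~++~~~
~~~~~+~~~
~~~<+~~~~
~~~~~~~~~
~~~~~~~~~
7) ~~~~~~~~~
~~~~~~~~~
~~~~++~~~
~~~^~+~~~
~~~++~~~~
~~~~~~~~~
~~~~~~~~~
8) ~~~~~~~~~
~~~~~~~~~
~~~~++~~~
~~~+>+~~~
~~~++~~~~
~~~~~~~~~
~~~~~~~~~
9) ~~~~~~~~~
~~~~~~~~~
~~~~++~~~
~~~+++~~~
~~~+v~~~~
~~~~~~~~~
~~~~~~~~~
10) ~~~~~~~~~
~~~~~~~~~
~~~~++~~~
~~~+++~~~
~~~+~>~~~
~~~~~~~~~
~~~~~~~~~
11) ~~~~~~~~~
~~~~~~~~~
~~~~++~~~
~~~+++~~~
~~~+~+~~~
~~~~~v~~~
~~~~~~~~~
12) ~~~~~~~~~
~~~~~~~~~
~~~~++~~~
~~~+++~~~
~~~+~+~~~
~~~~<+~~~
~~~~~~~~~
13) ~~~~~~~~~
~~~~~~~~~
~~~~++~~~
~~~+++~~~
~~~+^+~~~
~~~~++~~~
~~~~~~~~~
14) ~~~~~~~~~
~~~~~~~~~
~~~~++~~~
~~~+++~~~
~~~++>~~~
~~~~++~~~
~~~~~~~~~
15) ~~~~~~~~~
~~~~~~~~~
~~~~++~~~
~~~++^~~~
~~~++~~~~
~~~~++~~~
~~~~~~~~~
16) ~~~~~~~~~
~~~~~~~~~
~~~~++~~~
~~~+<~~~~
~~~++~~~~
~~~~++~~~
~~~~~~~~~
17) ~~~~~~~~~
~~~~~~~~~
~~~~++~~~
~~~+~~~~~
~~~+v~~~~
~~~~++~~~
~~~~~~~~~
18) ~~~~~~~~~
~~~~~~~~~
~~~~++~~~
~~~+~~~~~
~~~+~>~~~
~~~~++~~~
~~~~~~~~~
19) ~~~~~~~~~
~~~~~~~~~
~~~~++~~~
~~~+~~~~~
~~~+~+~~~
~~~~+v~~~
~~~~~~~~~
20) ~~~~~~~~~
~~~~~~~~~
~~~~++~~~
~~~+~~~~~
~~~+~+~~~
~~~~+~>~~
~~~~~~~~~
21) ~~~~~~~~~
~~~~~~~~~
~~~~++~~~
~~~+~~~~~
~~~+~+~~~
~~~~+~+~~
~~~~~~v~~
22) ~~~~~~~~~
~~~~~~~~~
~~~~++~~~
~~~+~~~~~
~~~+~+~~~
~~~~+~+~~
~~~~~<+~~
23) ~~~~~~~~~
~~~~~~~~~
~~~~++~~~
~~~+~~~~~
~~~+~+~~~
~~~~+^+~~
~~~~~++~~
24) ~~~~~~~~~
~~~~~~~~~
~~~~++~~~
~~~+~~~~~
~~~+~+~~~
~~~~++>~~
~~~~~++~~
25) ~~~~~~~~~
~~~~~~~~~
~~~~++~~~
~~~+~~~~~
~~~+~+^~~
~~~~++~~~
~~~~~++~~
26) ~~~~~~~~~
~~~~~~~~~
~~~~++~~~
~~~+~~~~~
~~~+~++>~
~~~~++~~~
~~~~~++~~
27) ~~~~~~~~~
~~~~~~~~~
~~~~++~~~
~~~+~~~~~
~~~+~+++~
~~~~++~v~
~~~~~++~~
28) ~~~~~~~~~
~~~~~~~~~
~~~~++~~~
~~~+~~~~~
~~~+~+++~
~~~~++<+~
~~~~~++~~
29) ~~~~~~~~~
~~~~~~~~~
~~~~++~~~
~~~+~~~~~
~~~+~+^+~
~~~~++++~
~~~~~++~~
30) ~~~~~~~~~
~~~~~~~~~
~~~~++~~~
~~~+~~~~~
~~~+~<~+~
~~~~++++~
~~~~~++~~
31) ~~~~~~~~~
~~~~~~~~~
~~~~++~~~
~~~+~~~~~
~~~+~~~+~
~~~~+v++~
~~~~~++~~
32) ~~~~~~~~~
~~~~~~~~~
~~~~++~~~
~~~+~~~~~
~~~+~~~+~
~~~~+~>+~
~~~~~++~~
33) ~~~~~~~~~
~~~~~~~~~
~~~~++~~~
~~~+~~~~~
~~~+~~^+~
~~~~+~~+~
~~~~~++~~
34) ~~~~~~~~~
~~~~~~~~~
~~~~++~~~
~~~+~~~~~
~~~+~~+>~
~~~~+~~+~
~~~~~++~~

4,7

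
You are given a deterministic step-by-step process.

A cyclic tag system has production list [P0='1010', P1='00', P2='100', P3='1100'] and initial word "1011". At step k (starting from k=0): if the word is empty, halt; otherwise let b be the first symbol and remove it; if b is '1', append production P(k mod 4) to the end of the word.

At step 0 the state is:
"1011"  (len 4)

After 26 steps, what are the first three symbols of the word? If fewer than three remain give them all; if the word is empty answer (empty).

k=0  "1011"  (len 4)
k=1  "0111010"  (len 7)
k=2  "111010"  (len 6)
k=3  "11010100"  (len 8)
k=4  "10101001100"  (len 11)
k=5  "01010011001010"  (len 14)
k=6  "1010011001010"  (len 13)
k=7  "010011001010100"  (len 15)
k=8  "10011001010100"  (len 14)
k=9  "00110010101001010"  (len 17)
k=10  "0110010101001010"  (len 16)
k=11  "110010101001010"  (len 15)
k=12  "100101010010101100"  (len 18)
k=13  "001010100101011001010"  (len 21)
k=14  "01010100101011001010"  (len 20)
k=15  "1010100101011001010"  (len 19)
k=16  "0101001010110010101100"  (len 22)
k=17  "101001010110010101100"  (len 21)
k=18  "0100101011001010110000"  (len 22)
k=19  "100101011001010110000"  (len 21)
k=20  "001010110010101100001100"  (len 24)
k=21  "01010110010101100001100"  (len 23)
k=22  "1010110010101100001100"  (len 22)
k=23  "010110010101100001100100"  (len 24)
k=24  "10110010101100001100100"  (len 23)
k=25  "01100101011000011001001010"  (len 26)
k=26  "1100101011000011001001010"  (len 25)

110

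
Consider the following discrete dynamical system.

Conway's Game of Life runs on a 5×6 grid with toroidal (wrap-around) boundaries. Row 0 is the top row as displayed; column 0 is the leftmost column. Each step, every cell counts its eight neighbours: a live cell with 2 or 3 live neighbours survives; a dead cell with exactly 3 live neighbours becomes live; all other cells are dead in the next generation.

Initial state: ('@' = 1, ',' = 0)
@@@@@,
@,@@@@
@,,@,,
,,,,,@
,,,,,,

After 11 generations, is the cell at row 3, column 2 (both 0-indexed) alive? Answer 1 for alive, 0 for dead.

0

step 0: @@@@@,
@,@@@@
@,,@,,
,,,,,@
,,,,,,
step 1: @,,,,,
,,,,,,
@@@@,,
,,,,,,
@@@@@@
step 2: @,@@@,
@,@,,,
,@@,,,
,,,,,,
@@@@@@
step 3: ,,,,,,
@,,,,@
,@@,,,
,,,,@@
@,,,,,
step 4: @,,,,@
@@,,,,
,@,,@,
@@,,,@
,,,,,@
step 5: ,@,,,@
,@,,,,
,,@,,,
,@,,@@
,@,,@,
step 6: ,@@,,,
@@@,,,
@@@,,,
@@@@@@
,@@,@,
step 7: ,,,,,,
,,,@,,
,,,,@,
,,,,@,
,,,,@,
step 8: ,,,,,,
,,,,,,
,,,@@,
,,,@@@
,,,,,,
step 9: ,,,,,,
,,,,,,
,,,@,@
,,,@,@
,,,,@,
step 10: ,,,,,,
,,,,,,
,,,,,,
,,,@,@
,,,,@,
step 11: ,,,,,,
,,,,,,
,,,,,,
,,,,@,
,,,,@,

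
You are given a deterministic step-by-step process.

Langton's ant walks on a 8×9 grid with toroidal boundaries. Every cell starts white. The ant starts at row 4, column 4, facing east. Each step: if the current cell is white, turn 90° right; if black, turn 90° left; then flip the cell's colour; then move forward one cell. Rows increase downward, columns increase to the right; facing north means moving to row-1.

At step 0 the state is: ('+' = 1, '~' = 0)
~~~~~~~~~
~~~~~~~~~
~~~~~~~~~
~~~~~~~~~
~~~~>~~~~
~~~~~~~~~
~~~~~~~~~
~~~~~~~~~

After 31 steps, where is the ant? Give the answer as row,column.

2,3

k=0  ~~~~~~~~~
~~~~~~~~~
~~~~~~~~~
~~~~~~~~~
~~~~>~~~~
~~~~~~~~~
~~~~~~~~~
~~~~~~~~~
k=1  ~~~~~~~~~
~~~~~~~~~
~~~~~~~~~
~~~~~~~~~
~~~~+~~~~
~~~~v~~~~
~~~~~~~~~
~~~~~~~~~
k=2  ~~~~~~~~~
~~~~~~~~~
~~~~~~~~~
~~~~~~~~~
~~~~+~~~~
~~~<+~~~~
~~~~~~~~~
~~~~~~~~~
k=3  ~~~~~~~~~
~~~~~~~~~
~~~~~~~~~
~~~~~~~~~
~~~^+~~~~
~~~++~~~~
~~~~~~~~~
~~~~~~~~~
k=4  ~~~~~~~~~
~~~~~~~~~
~~~~~~~~~
~~~~~~~~~
~~~+>~~~~
~~~++~~~~
~~~~~~~~~
~~~~~~~~~
k=5  ~~~~~~~~~
~~~~~~~~~
~~~~~~~~~
~~~~^~~~~
~~~+~~~~~
~~~++~~~~
~~~~~~~~~
~~~~~~~~~
k=6  ~~~~~~~~~
~~~~~~~~~
~~~~~~~~~
~~~~+>~~~
~~~+~~~~~
~~~++~~~~
~~~~~~~~~
~~~~~~~~~
k=7  ~~~~~~~~~
~~~~~~~~~
~~~~~~~~~
~~~~++~~~
~~~+~v~~~
~~~++~~~~
~~~~~~~~~
~~~~~~~~~
k=8  ~~~~~~~~~
~~~~~~~~~
~~~~~~~~~
~~~~++~~~
~~~+<+~~~
~~~++~~~~
~~~~~~~~~
~~~~~~~~~
k=9  ~~~~~~~~~
~~~~~~~~~
~~~~~~~~~
~~~~^+~~~
~~~+++~~~
~~~++~~~~
~~~~~~~~~
~~~~~~~~~
k=10  ~~~~~~~~~
~~~~~~~~~
~~~~~~~~~
~~~<~+~~~
~~~+++~~~
~~~++~~~~
~~~~~~~~~
~~~~~~~~~
k=11  ~~~~~~~~~
~~~~~~~~~
~~~^~~~~~
~~~+~+~~~
~~~+++~~~
~~~++~~~~
~~~~~~~~~
~~~~~~~~~
k=12  ~~~~~~~~~
~~~~~~~~~
~~~+>~~~~
~~~+~+~~~
~~~+++~~~
~~~++~~~~
~~~~~~~~~
~~~~~~~~~
k=13  ~~~~~~~~~
~~~~~~~~~
~~~++~~~~
~~~+v+~~~
~~~+++~~~
~~~++~~~~
~~~~~~~~~
~~~~~~~~~
k=14  ~~~~~~~~~
~~~~~~~~~
~~~++~~~~
~~~<++~~~
~~~+++~~~
~~~++~~~~
~~~~~~~~~
~~~~~~~~~
k=15  ~~~~~~~~~
~~~~~~~~~
~~~++~~~~
~~~~++~~~
~~~v++~~~
~~~++~~~~
~~~~~~~~~
~~~~~~~~~
k=16  ~~~~~~~~~
~~~~~~~~~
~~~++~~~~
~~~~++~~~
~~~~>+~~~
~~~++~~~~
~~~~~~~~~
~~~~~~~~~
k=17  ~~~~~~~~~
~~~~~~~~~
~~~++~~~~
~~~~^+~~~
~~~~~+~~~
~~~++~~~~
~~~~~~~~~
~~~~~~~~~
k=18  ~~~~~~~~~
~~~~~~~~~
~~~++~~~~
~~~<~+~~~
~~~~~+~~~
~~~++~~~~
~~~~~~~~~
~~~~~~~~~
k=19  ~~~~~~~~~
~~~~~~~~~
~~~^+~~~~
~~~+~+~~~
~~~~~+~~~
~~~++~~~~
~~~~~~~~~
~~~~~~~~~
k=20  ~~~~~~~~~
~~~~~~~~~
~~<~+~~~~
~~~+~+~~~
~~~~~+~~~
~~~++~~~~
~~~~~~~~~
~~~~~~~~~
k=21  ~~~~~~~~~
~~^~~~~~~
~~+~+~~~~
~~~+~+~~~
~~~~~+~~~
~~~++~~~~
~~~~~~~~~
~~~~~~~~~
k=22  ~~~~~~~~~
~~+>~~~~~
~~+~+~~~~
~~~+~+~~~
~~~~~+~~~
~~~++~~~~
~~~~~~~~~
~~~~~~~~~
k=23  ~~~~~~~~~
~~++~~~~~
~~+v+~~~~
~~~+~+~~~
~~~~~+~~~
~~~++~~~~
~~~~~~~~~
~~~~~~~~~
k=24  ~~~~~~~~~
~~++~~~~~
~~<++~~~~
~~~+~+~~~
~~~~~+~~~
~~~++~~~~
~~~~~~~~~
~~~~~~~~~
k=25  ~~~~~~~~~
~~++~~~~~
~~~++~~~~
~~v+~+~~~
~~~~~+~~~
~~~++~~~~
~~~~~~~~~
~~~~~~~~~
k=26  ~~~~~~~~~
~~++~~~~~
~~~++~~~~
~<++~+~~~
~~~~~+~~~
~~~++~~~~
~~~~~~~~~
~~~~~~~~~
k=27  ~~~~~~~~~
~~++~~~~~
~^~++~~~~
~+++~+~~~
~~~~~+~~~
~~~++~~~~
~~~~~~~~~
~~~~~~~~~
k=28  ~~~~~~~~~
~~++~~~~~
~+>++~~~~
~+++~+~~~
~~~~~+~~~
~~~++~~~~
~~~~~~~~~
~~~~~~~~~
k=29  ~~~~~~~~~
~~++~~~~~
~++++~~~~
~+v+~+~~~
~~~~~+~~~
~~~++~~~~
~~~~~~~~~
~~~~~~~~~
k=30  ~~~~~~~~~
~~++~~~~~
~++++~~~~
~+~>~+~~~
~~~~~+~~~
~~~++~~~~
~~~~~~~~~
~~~~~~~~~
k=31  ~~~~~~~~~
~~++~~~~~
~++^+~~~~
~+~~~+~~~
~~~~~+~~~
~~~++~~~~
~~~~~~~~~
~~~~~~~~~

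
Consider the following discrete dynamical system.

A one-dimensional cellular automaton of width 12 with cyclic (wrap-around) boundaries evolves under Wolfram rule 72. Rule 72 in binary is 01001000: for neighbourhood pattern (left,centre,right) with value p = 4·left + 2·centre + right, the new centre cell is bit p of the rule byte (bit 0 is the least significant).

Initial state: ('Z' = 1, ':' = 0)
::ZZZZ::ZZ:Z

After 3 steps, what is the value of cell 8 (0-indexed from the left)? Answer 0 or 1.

0) ::ZZZZ::ZZ:Z
1) ::Z::Z::ZZ::
2) ::::::::ZZ::
3) ::::::::ZZ::

1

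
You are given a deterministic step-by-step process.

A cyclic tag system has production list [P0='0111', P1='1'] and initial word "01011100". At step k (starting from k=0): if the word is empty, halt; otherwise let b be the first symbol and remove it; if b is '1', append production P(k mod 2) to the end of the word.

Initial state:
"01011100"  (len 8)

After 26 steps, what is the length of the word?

0) "01011100"  (len 8)
1) "1011100"  (len 7)
2) "0111001"  (len 7)
3) "111001"  (len 6)
4) "110011"  (len 6)
5) "100110111"  (len 9)
6) "001101111"  (len 9)
7) "01101111"  (len 8)
8) "1101111"  (len 7)
9) "1011110111"  (len 10)
10) "0111101111"  (len 10)
11) "111101111"  (len 9)
12) "111011111"  (len 9)
13) "110111110111"  (len 12)
14) "101111101111"  (len 12)
15) "011111011110111"  (len 15)
16) "11111011110111"  (len 14)
17) "11110111101110111"  (len 17)
18) "11101111011101111"  (len 17)
19) "11011110111011110111"  (len 20)
20) "10111101110111101111"  (len 20)
21) "01111011101111011110111"  (len 23)
22) "1111011101111011110111"  (len 22)
23) "1110111011110111101110111"  (len 25)
24) "1101110111101111011101111"  (len 25)
25) "1011101111011110111011110111"  (len 28)
26) "0111011110111101110111101111"  (len 28)

28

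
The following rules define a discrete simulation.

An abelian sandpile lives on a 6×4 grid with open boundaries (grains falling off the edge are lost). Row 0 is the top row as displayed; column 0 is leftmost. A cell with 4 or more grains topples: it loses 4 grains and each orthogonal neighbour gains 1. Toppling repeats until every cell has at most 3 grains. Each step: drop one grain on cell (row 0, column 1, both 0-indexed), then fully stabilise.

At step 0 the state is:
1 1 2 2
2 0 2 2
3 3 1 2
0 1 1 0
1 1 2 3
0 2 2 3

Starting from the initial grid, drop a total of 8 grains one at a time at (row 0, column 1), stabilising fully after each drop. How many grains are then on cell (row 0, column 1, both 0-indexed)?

2

k=0  1 1 2 2
2 0 2 2
3 3 1 2
0 1 1 0
1 1 2 3
0 2 2 3
k=1  1 2 2 2
2 0 2 2
3 3 1 2
0 1 1 0
1 1 2 3
0 2 2 3
k=2  1 3 2 2
2 0 2 2
3 3 1 2
0 1 1 0
1 1 2 3
0 2 2 3
k=3  2 0 3 2
2 1 2 2
3 3 1 2
0 1 1 0
1 1 2 3
0 2 2 3
k=4  2 1 3 2
2 1 2 2
3 3 1 2
0 1 1 0
1 1 2 3
0 2 2 3
k=5  2 2 3 2
2 1 2 2
3 3 1 2
0 1 1 0
1 1 2 3
0 2 2 3
k=6  2 3 3 2
2 1 2 2
3 3 1 2
0 1 1 0
1 1 2 3
0 2 2 3
k=7  3 1 0 3
2 2 3 2
3 3 1 2
0 1 1 0
1 1 2 3
0 2 2 3
k=8  3 2 0 3
2 2 3 2
3 3 1 2
0 1 1 0
1 1 2 3
0 2 2 3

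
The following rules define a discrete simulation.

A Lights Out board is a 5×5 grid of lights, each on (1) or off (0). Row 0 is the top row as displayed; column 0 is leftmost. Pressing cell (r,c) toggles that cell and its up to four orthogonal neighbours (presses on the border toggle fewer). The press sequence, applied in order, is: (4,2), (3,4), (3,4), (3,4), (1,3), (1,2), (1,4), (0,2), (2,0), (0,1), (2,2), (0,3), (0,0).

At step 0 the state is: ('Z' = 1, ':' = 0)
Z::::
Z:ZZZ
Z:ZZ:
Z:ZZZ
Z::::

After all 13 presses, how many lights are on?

15

[0] Z::::
Z:ZZZ
Z:ZZ:
Z:ZZZ
Z::::
[1] Z::::
Z:ZZZ
Z:ZZ:
Z::ZZ
ZZZZ:
[2] Z::::
Z:ZZZ
Z:ZZZ
Z::::
ZZZZZ
[3] Z::::
Z:ZZZ
Z:ZZ:
Z::ZZ
ZZZZ:
[4] Z::::
Z:ZZZ
Z:ZZZ
Z::::
ZZZZZ
[5] Z::Z:
Z::::
Z:Z:Z
Z::::
ZZZZZ
[6] Z:ZZ:
ZZZZ:
Z:::Z
Z::::
ZZZZZ
[7] Z:ZZZ
ZZZ:Z
Z::::
Z::::
ZZZZZ
[8] ZZ::Z
ZZ::Z
Z::::
Z::::
ZZZZZ
[9] ZZ::Z
:Z::Z
:Z:::
:::::
ZZZZZ
[10] ::Z:Z
::::Z
:Z:::
:::::
ZZZZZ
[11] ::Z:Z
::Z:Z
::ZZ:
::Z::
ZZZZZ
[12] :::Z:
::ZZZ
::ZZ:
::Z::
ZZZZZ
[13] ZZ:Z:
Z:ZZZ
::ZZ:
::Z::
ZZZZZ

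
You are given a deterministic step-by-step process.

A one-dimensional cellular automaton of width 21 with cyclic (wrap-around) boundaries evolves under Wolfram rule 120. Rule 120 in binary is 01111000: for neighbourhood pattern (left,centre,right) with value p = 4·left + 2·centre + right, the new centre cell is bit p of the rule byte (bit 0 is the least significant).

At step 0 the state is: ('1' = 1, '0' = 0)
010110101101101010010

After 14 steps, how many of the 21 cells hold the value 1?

gen 0: 010110101101101010010
gen 1: 001111011111110101001
gen 2: 101001110000011010100
gen 3: 010101011000011101010
gen 4: 001010111100010110101
gen 5: 100101100110001111010
gen 6: 010011110111001001101
gen 7: 101010011101100101110
gen 8: 010101010111110011011
gen 9: 101010101100011011111
gen 10: 110101011110011110000
gen 11: 111010110011010011000
gen 12: 101101111011101011100
gen 13: 011111001110110110110
gen 14: 010001101011111111111

15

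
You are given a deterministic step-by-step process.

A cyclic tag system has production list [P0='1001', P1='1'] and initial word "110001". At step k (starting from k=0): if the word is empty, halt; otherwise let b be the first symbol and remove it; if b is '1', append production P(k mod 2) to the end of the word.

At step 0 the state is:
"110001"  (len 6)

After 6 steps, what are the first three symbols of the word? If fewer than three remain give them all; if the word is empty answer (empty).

[0] "110001"  (len 6)
[1] "100011001"  (len 9)
[2] "000110011"  (len 9)
[3] "00110011"  (len 8)
[4] "0110011"  (len 7)
[5] "110011"  (len 6)
[6] "100111"  (len 6)

100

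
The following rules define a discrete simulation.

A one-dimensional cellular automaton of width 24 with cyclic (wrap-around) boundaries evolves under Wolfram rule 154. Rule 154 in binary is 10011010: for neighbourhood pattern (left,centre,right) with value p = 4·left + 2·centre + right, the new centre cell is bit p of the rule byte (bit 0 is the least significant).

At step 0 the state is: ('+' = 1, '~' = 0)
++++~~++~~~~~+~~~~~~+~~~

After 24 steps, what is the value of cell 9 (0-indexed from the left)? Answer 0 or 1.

0

gen 0: ++++~~++~~~~~+~~~~~~+~~~
gen 1: +++~+++~+~~~+~+~~~~+~+~+
gen 2: ++~~++~~~+~+~~~+~~+~~~~+
gen 3: +~+++~+~+~~~+~+~++~+~~++
gen 4: ~~++~~~~~+~+~~~~+~~~++++
gen 5: +++~+~~~+~~~+~~+~+~++++~
gen 6: ++~~~+~+~+~+~++~~~~+++~~
gen 7: +~+~+~~~~~~~~+~+~~+++~++
gen 8: ~~~~~+~~~~~~+~~~++++~~++
gen 9: +~~~+~+~~~~+~+~++++~+++~
gen 10: ~+~+~~~+~~+~~~~+++~~++~~
gen 11: +~~~+~+~++~+~~+++~+++~+~
gen 12: ~+~+~~~~+~~~++++~~++~~~~
gen 13: +~~~+~~+~+~++++~+++~+~~~
gen 14: ~+~+~++~~~~+++~~++~~~+~+
gen 15: ~~~~~+~+~~+++~+++~+~+~~~
gen 16: ~~~~+~~~++++~~++~~~~~+~~
gen 17: ~~~+~+~++++~+++~+~~~+~+~
gen 18: ~~+~~~~+++~~++~~~+~+~~~+
gen 19: ++~+~~+++~+++~+~+~~~+~+~
gen 20: +~~~++++~~++~~~~~+~+~~~~
gen 21: ~+~++++~+++~+~~~+~~~+~~+
gen 22: ~~~+++~~++~~~+~+~+~+~++~
gen 23: ~~+++~+++~+~+~~~~~~~~+~+
gen 24: ++++~~++~~~~~+~~~~~~+~~~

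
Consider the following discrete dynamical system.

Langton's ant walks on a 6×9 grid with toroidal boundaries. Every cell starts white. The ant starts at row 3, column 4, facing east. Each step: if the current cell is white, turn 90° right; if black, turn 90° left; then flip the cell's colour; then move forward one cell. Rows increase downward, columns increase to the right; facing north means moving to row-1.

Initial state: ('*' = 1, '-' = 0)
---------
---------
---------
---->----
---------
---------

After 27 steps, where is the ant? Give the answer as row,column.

1,1

t=0: ---------
---------
---------
---->----
---------
---------
t=1: ---------
---------
---------
----*----
----v----
---------
t=2: ---------
---------
---------
----*----
---<*----
---------
t=3: ---------
---------
---------
---^*----
---**----
---------
t=4: ---------
---------
---------
---*>----
---**----
---------
t=5: ---------
---------
----^----
---*-----
---**----
---------
t=6: ---------
---------
----*>---
---*-----
---**----
---------
t=7: ---------
---------
----**---
---*-v---
---**----
---------
t=8: ---------
---------
----**---
---*<*---
---**----
---------
t=9: ---------
---------
----^*---
---***---
---**----
---------
t=10: ---------
---------
---<-*---
---***---
---**----
---------
t=11: ---------
---^-----
---*-*---
---***---
---**----
---------
t=12: ---------
---*>----
---*-*---
---***---
---**----
---------
t=13: ---------
---**----
---*v*---
---***---
---**----
---------
t=14: ---------
---**----
---<**---
---***---
---**----
---------
t=15: ---------
---**----
----**---
---v**---
---**----
---------
t=16: ---------
---**----
----**---
---->*---
---**----
---------
t=17: ---------
---**----
----^*---
-----*---
---**----
---------
t=18: ---------
---**----
---<-*---
-----*---
---**----
---------
t=19: ---------
---^*----
---*-*---
-----*---
---**----
---------
t=20: ---------
--<-*----
---*-*---
-----*---
---**----
---------
t=21: --^------
--*-*----
---*-*---
-----*---
---**----
---------
t=22: --*>-----
--*-*----
---*-*---
-----*---
---**----
---------
t=23: --**-----
--*v*----
---*-*---
-----*---
---**----
---------
t=24: --**-----
--<**----
---*-*---
-----*---
---**----
---------
t=25: --**-----
---**----
--v*-*---
-----*---
---**----
---------
t=26: --**-----
---**----
-<**-*---
-----*---
---**----
---------
t=27: --**-----
-^-**----
-***-*---
-----*---
---**----
---------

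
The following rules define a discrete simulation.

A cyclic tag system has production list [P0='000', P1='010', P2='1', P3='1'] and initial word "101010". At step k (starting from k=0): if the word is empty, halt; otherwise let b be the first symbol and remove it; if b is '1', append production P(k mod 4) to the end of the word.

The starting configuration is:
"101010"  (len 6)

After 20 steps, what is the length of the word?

[0] "101010"  (len 6)
[1] "01010000"  (len 8)
[2] "1010000"  (len 7)
[3] "0100001"  (len 7)
[4] "100001"  (len 6)
[5] "00001000"  (len 8)
[6] "0001000"  (len 7)
[7] "001000"  (len 6)
[8] "01000"  (len 5)
[9] "1000"  (len 4)
[10] "000010"  (len 6)
[11] "00010"  (len 5)
[12] "0010"  (len 4)
[13] "010"  (len 3)
[14] "10"  (len 2)
[15] "01"  (len 2)
[16] "1"  (len 1)
[17] "000"  (len 3)
[18] "00"  (len 2)
[19] "0"  (len 1)
[20] (halted — word empty)

0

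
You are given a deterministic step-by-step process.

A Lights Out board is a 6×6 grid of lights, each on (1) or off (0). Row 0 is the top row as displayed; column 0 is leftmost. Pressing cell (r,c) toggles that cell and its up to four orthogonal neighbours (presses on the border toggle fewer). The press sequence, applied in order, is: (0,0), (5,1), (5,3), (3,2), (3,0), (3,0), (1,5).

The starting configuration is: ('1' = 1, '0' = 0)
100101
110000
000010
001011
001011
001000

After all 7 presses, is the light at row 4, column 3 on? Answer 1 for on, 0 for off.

step 0: 100101
110000
000010
001011
001011
001000
step 1: 010101
010000
000010
001011
001011
001000
step 2: 010101
010000
000010
001011
011011
110000
step 3: 010101
010000
000010
001011
011111
111110
step 4: 010101
010000
001010
010111
010111
111110
step 5: 010101
010000
101010
100111
110111
111110
step 6: 010101
010000
001010
010111
010111
111110
step 7: 010100
010011
001011
010111
010111
111110

1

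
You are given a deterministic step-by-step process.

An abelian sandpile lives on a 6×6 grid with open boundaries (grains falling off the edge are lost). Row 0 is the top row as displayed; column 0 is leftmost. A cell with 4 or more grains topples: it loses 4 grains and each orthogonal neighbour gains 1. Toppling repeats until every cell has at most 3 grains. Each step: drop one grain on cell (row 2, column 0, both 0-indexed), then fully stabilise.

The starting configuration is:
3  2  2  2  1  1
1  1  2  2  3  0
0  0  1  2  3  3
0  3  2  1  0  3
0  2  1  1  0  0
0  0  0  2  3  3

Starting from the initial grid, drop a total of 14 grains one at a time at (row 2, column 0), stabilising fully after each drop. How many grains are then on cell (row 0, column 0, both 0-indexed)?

step 0: 3  2  2  2  1  1
1  1  2  2  3  0
0  0  1  2  3  3
0  3  2  1  0  3
0  2  1  1  0  0
0  0  0  2  3  3
step 1: 3  2  2  2  1  1
1  1  2  2  3  0
1  0  1  2  3  3
0  3  2  1  0  3
0  2  1  1  0  0
0  0  0  2  3  3
step 2: 3  2  2  2  1  1
1  1  2  2  3  0
2  0  1  2  3  3
0  3  2  1  0  3
0  2  1  1  0  0
0  0  0  2  3  3
step 3: 3  2  2  2  1  1
1  1  2  2  3  0
3  0  1  2  3  3
0  3  2  1  0  3
0  2  1  1  0  0
0  0  0  2  3  3
step 4: 3  2  2  2  1  1
2  1  2  2  3  0
0  1  1  2  3  3
1  3  2  1  0  3
0  2  1  1  0  0
0  0  0  2  3  3
step 5: 3  2  2  2  1  1
2  1  2  2  3  0
1  1  1  2  3  3
1  3  2  1  0  3
0  2  1  1  0  0
0  0  0  2  3  3
step 6: 3  2  2  2  1  1
2  1  2  2  3  0
2  1  1  2  3  3
1  3  2  1  0  3
0  2  1  1  0  0
0  0  0  2  3  3
step 7: 3  2  2  2  1  1
2  1  2  2  3  0
3  1  1  2  3  3
1  3  2  1  0  3
0  2  1  1  0  0
0  0  0  2  3  3
step 8: 3  2  2  2  1  1
3  1  2  2  3  0
0  2  1  2  3  3
2  3  2  1  0  3
0  2  1  1  0  0
0  0  0  2  3  3
step 9: 3  2  2  2  1  1
3  1  2  2  3  0
1  2  1  2  3  3
2  3  2  1  0  3
0  2  1  1  0  0
0  0  0  2  3  3
step 10: 3  2  2  2  1  1
3  1  2  2  3  0
2  2  1  2  3  3
2  3  2  1  0  3
0  2  1  1  0  0
0  0  0  2  3  3
step 11: 3  2  2  2  1  1
3  1  2  2  3  0
3  2  1  2  3  3
2  3  2  1  0  3
0  2  1  1  0  0
0  0  0  2  3  3
step 12: 0  3  2  2  1  1
1  2  2  2  3  0
1  3  1  2  3  3
3  3  2  1  0  3
0  2  1  1  0  0
0  0  0  2  3  3
step 13: 0  3  2  2  1  1
1  2  2  2  3  0
2  3  1  2  3  3
3  3  2  1  0  3
0  2  1  1  0  0
0  0  0  2  3  3
step 14: 0  3  2  2  1  1
1  2  2  2  3  0
3  3  1  2  3  3
3  3  2  1  0  3
0  2  1  1  0  0
0  0  0  2  3  3

0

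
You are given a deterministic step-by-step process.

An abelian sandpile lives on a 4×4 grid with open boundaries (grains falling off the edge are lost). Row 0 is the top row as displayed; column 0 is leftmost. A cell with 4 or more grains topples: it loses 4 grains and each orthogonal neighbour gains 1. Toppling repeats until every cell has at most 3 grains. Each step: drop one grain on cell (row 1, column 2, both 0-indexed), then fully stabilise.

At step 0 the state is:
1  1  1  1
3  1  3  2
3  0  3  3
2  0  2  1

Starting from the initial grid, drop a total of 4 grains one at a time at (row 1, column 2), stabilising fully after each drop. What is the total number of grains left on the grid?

29

[0] 1  1  1  1
3  1  3  2
3  0  3  3
2  0  2  1
[1] 1  1  2  2
3  2  2  0
3  1  1  1
2  0  3  2
[2] 1  1  2  2
3  2  3  0
3  1  1  1
2  0  3  2
[3] 1  1  3  2
3  3  0  1
3  1  2  1
2  0  3  2
[4] 1  1  3  2
3  3  1  1
3  1  2  1
2  0  3  2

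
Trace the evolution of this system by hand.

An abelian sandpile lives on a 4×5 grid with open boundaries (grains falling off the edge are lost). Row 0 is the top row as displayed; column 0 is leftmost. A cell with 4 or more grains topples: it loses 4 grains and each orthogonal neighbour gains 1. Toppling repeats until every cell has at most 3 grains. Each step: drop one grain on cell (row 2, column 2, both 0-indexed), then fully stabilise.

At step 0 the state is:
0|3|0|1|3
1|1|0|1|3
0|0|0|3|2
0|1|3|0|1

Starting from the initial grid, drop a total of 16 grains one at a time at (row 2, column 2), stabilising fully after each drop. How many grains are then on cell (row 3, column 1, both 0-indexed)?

0

step 0: 0|3|0|1|3
1|1|0|1|3
0|0|0|3|2
0|1|3|0|1
step 1: 0|3|0|1|3
1|1|0|1|3
0|0|1|3|2
0|1|3|0|1
step 2: 0|3|0|1|3
1|1|0|1|3
0|0|2|3|2
0|1|3|0|1
step 3: 0|3|0|1|3
1|1|0|1|3
0|0|3|3|2
0|1|3|0|1
step 4: 0|3|0|1|3
1|1|1|2|3
0|1|2|0|3
0|2|0|2|1
step 5: 0|3|0|1|3
1|1|1|2|3
0|1|3|0|3
0|2|0|2|1
step 6: 0|3|0|1|3
1|1|2|2|3
0|2|0|1|3
0|2|1|2|1
step 7: 0|3|0|1|3
1|1|2|2|3
0|2|1|1|3
0|2|1|2|1
step 8: 0|3|0|1|3
1|1|2|2|3
0|2|2|1|3
0|2|1|2|1
step 9: 0|3|0|1|3
1|1|2|2|3
0|2|3|1|3
0|2|1|2|1
step 10: 0|3|0|1|3
1|1|3|2|3
0|3|0|2|3
0|2|2|2|1
step 11: 0|3|0|1|3
1|1|3|2|3
0|3|1|2|3
0|2|2|2|1
step 12: 0|3|0|1|3
1|1|3|2|3
0|3|2|2|3
0|2|2|2|1
step 13: 0|3|0|1|3
1|1|3|2|3
0|3|3|2|3
0|2|2|2|1
step 14: 0|3|1|1|3
1|3|0|3|3
1|0|2|3|3
0|3|3|2|1
step 15: 0|3|1|1|3
1|3|0|3|3
1|0|3|3|3
0|3|3|2|1
step 16: 0|3|1|3|0
1|3|2|1|2
1|2|2|3|1
1|0|2|0|3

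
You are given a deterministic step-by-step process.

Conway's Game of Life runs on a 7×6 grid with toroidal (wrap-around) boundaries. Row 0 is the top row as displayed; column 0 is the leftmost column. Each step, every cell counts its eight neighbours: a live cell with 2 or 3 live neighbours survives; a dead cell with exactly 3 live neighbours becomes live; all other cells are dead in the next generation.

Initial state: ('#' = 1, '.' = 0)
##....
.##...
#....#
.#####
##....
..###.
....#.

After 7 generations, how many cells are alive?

[0] ##....
.##...
#....#
.#####
##....
..###.
....#.
[1] ###...
..#..#
.....#
..###.
#.....
.#####
.##.##
[2] ....#.
..#..#
..#..#
...###
#.....
......
......
[3] ......
...###
#.#..#
#..###
....##
......
......
[4] ....#.
#..###
.##...
.#.#..
#..#..
......
......
[5] ...##.
######
.#...#
##.#..
..#...
......
......
[6] ##....
.#....
......
##....
.##...
......
......
[7] ##....
##....
##....
###...
###...
......
......

12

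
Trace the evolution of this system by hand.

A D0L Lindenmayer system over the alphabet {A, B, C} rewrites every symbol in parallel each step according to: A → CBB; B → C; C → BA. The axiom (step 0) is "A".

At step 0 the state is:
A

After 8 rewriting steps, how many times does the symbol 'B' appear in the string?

60

step 0: A
step 1: CBB
step 2: BACC
step 3: CCBBBABA
step 4: BABACCCCBBCCBB
step 5: CCBBCCBBBABABABACCBABACC
step 6: BABACCBABACCCCBBCCBBCCBBCCBBBABACCBBCCBBBABA
step 7: CCBBCCBBBABACCBBCCBBBABABABACCBABACCBABACCBABACCCCBBCCBBBABACCBABACCCCBBCCBB
step 8: BABACCBABACCCCBBCCBBBABACCBABACCCCBBCCBBCCBBCCBBBABACCBBCC…BBCCBBBABABABACCBABACCCCBBCCBBBABACCBBCCBBBABABABACCBABACC  (len 136)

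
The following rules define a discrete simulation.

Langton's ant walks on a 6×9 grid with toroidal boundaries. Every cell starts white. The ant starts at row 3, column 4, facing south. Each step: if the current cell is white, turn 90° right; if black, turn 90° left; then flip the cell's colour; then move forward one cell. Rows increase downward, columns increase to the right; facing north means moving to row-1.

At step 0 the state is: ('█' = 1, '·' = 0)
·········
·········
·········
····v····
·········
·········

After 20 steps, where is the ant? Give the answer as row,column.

1,6

gen 0: ·········
·········
·········
····v····
·········
·········
gen 1: ·········
·········
·········
···<█····
·········
·········
gen 2: ·········
·········
···^·····
···██····
·········
·········
gen 3: ·········
·········
···█>····
···██····
·········
·········
gen 4: ·········
·········
···██····
···█v····
·········
·········
gen 5: ·········
·········
···██····
···█·>···
·········
·········
gen 6: ·········
·········
···██····
···█·█···
·····v···
·········
gen 7: ·········
·········
···██····
···█·█···
····<█···
·········
gen 8: ·········
·········
···██····
···█^█···
····██···
·········
gen 9: ·········
·········
···██····
···██>···
····██···
·········
gen 10: ·········
·········
···██^···
···██····
····██···
·········
gen 11: ·········
·········
···███>··
···██····
····██···
·········
gen 12: ·········
·········
···████··
···██·v··
····██···
·········
gen 13: ·········
·········
···████··
···██<█··
····██···
·········
gen 14: ·········
·········
···██^█··
···████··
····██···
·········
gen 15: ·········
·········
···█<·█··
···████··
····██···
·········
gen 16: ·········
·········
···█··█··
···█v██··
····██···
·········
gen 17: ·········
·········
···█··█··
···█·>█··
····██···
·········
gen 18: ·········
·········
···█·^█··
···█··█··
····██···
·········
gen 19: ·········
·········
···█·█>··
···█··█··
····██···
·········
gen 20: ·········
······^··
···█·█···
···█··█··
····██···
·········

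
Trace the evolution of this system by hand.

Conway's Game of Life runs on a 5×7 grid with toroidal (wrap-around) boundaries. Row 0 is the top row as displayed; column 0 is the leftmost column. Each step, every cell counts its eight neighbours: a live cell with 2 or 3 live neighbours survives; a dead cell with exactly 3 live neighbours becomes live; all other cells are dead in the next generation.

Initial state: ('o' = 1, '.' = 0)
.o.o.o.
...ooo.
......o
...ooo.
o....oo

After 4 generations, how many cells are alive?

2

t=0: .o.o.o.
...ooo.
......o
...ooo.
o....oo
t=1: o.oo...
..oo.oo
......o
o...o..
o.oo...
t=2: o......
ooooooo
o..oo.o
oo.o..o
o.o.o.o
t=3: .......
..o....
.......
.......
..oo.o.
t=4: ..oo...
.......
.......
.......
.......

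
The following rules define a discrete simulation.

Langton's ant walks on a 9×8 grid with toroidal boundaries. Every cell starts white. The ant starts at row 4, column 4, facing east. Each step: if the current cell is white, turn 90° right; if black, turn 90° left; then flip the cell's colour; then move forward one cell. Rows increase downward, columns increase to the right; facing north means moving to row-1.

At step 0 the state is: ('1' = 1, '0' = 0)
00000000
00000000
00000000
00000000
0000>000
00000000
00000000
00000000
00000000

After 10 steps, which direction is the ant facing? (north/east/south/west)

west

0) 00000000
00000000
00000000
00000000
0000>000
00000000
00000000
00000000
00000000
1) 00000000
00000000
00000000
00000000
00001000
0000v000
00000000
00000000
00000000
2) 00000000
00000000
00000000
00000000
00001000
000<1000
00000000
00000000
00000000
3) 00000000
00000000
00000000
00000000
000^1000
00011000
00000000
00000000
00000000
4) 00000000
00000000
00000000
00000000
0001>000
00011000
00000000
00000000
00000000
5) 00000000
00000000
00000000
0000^000
00010000
00011000
00000000
00000000
00000000
6) 00000000
00000000
00000000
00001>00
00010000
00011000
00000000
00000000
00000000
7) 00000000
00000000
00000000
00001100
00010v00
00011000
00000000
00000000
00000000
8) 00000000
00000000
00000000
00001100
0001<100
00011000
00000000
00000000
00000000
9) 00000000
00000000
00000000
0000^100
00011100
00011000
00000000
00000000
00000000
10) 00000000
00000000
00000000
000<0100
00011100
00011000
00000000
00000000
00000000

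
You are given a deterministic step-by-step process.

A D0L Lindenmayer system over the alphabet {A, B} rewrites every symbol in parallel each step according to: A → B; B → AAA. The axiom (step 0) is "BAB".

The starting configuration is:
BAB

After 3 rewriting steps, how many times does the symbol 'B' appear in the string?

3

[0] BAB
[1] AAABAAA
[2] BBBAAABBB
[3] AAAAAAAAABBBAAAAAAAAA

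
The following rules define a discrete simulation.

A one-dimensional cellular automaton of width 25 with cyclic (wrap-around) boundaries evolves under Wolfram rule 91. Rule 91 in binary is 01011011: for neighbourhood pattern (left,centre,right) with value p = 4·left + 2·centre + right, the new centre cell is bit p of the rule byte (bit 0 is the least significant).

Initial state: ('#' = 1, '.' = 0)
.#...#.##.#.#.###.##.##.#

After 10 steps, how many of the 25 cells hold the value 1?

t=0: .#...#.##.#.#.###.##.##.#
t=1: ..###..##.....#.#.##.##..
t=2: ###.##########....##.####
t=3: ..#.#........#######.#...
t=4: ##...#########.....#..###
t=5: .#####.......######.###..
t=6: ##...#########....#.#.###
t=7: .#####.......#####....#..
t=8: ##...#########...#####.##
t=9: .#####.......#####...#.#.
t=10: ##...#########...####...#

16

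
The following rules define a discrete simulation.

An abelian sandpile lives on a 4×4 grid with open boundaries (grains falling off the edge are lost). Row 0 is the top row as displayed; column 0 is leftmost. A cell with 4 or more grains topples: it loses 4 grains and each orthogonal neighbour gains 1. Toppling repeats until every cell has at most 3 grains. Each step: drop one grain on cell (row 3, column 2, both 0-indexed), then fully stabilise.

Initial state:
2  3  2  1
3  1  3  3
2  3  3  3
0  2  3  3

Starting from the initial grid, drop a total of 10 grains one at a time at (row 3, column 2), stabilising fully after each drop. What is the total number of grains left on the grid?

gen 0: 2  3  2  1
3  1  3  3
2  3  3  3
0  2  3  3
gen 1: 2  3  3  2
3  3  1  1
3  1  3  2
1  0  3  1
gen 2: 2  3  3  2
3  3  2  1
3  2  0  3
1  1  1  2
gen 3: 2  3  3  2
3  3  2  1
3  2  0  3
1  1  2  2
gen 4: 2  3  3  2
3  3  2  1
3  2  0  3
1  1  3  2
gen 5: 2  3  3  2
3  3  2  1
3  2  1  3
1  2  0  3
gen 6: 2  3  3  2
3  3  2  1
3  2  1  3
1  2  1  3
gen 7: 2  3  3  2
3  3  2  1
3  2  1  3
1  2  2  3
gen 8: 2  3  3  2
3  3  2  1
3  2  1  3
1  2  3  3
gen 9: 2  3  3  2
3  3  2  2
3  2  3  0
1  3  1  1
gen 10: 2  3  3  2
3  3  2  2
3  2  3  0
1  3  2  1

35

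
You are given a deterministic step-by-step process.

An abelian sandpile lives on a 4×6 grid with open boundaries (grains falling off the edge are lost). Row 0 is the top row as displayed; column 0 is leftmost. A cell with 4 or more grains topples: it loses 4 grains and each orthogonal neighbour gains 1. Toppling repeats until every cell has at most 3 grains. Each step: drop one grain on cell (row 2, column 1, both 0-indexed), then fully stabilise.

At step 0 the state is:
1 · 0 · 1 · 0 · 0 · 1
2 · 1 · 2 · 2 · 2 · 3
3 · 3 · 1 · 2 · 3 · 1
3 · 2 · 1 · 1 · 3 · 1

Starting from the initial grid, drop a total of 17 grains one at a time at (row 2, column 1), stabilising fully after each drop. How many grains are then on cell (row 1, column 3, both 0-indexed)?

[0] 1 · 0 · 1 · 0 · 0 · 1
2 · 1 · 2 · 2 · 2 · 3
3 · 3 · 1 · 2 · 3 · 1
3 · 2 · 1 · 1 · 3 · 1
[1] 1 · 0 · 1 · 0 · 0 · 1
3 · 2 · 2 · 2 · 2 · 3
1 · 2 · 2 · 2 · 3 · 1
1 · 0 · 2 · 1 · 3 · 1
[2] 1 · 0 · 1 · 0 · 0 · 1
3 · 2 · 2 · 2 · 2 · 3
1 · 3 · 2 · 2 · 3 · 1
1 · 0 · 2 · 1 · 3 · 1
[3] 1 · 0 · 1 · 0 · 0 · 1
3 · 3 · 2 · 2 · 2 · 3
2 · 0 · 3 · 2 · 3 · 1
1 · 1 · 2 · 1 · 3 · 1
[4] 1 · 0 · 1 · 0 · 0 · 1
3 · 3 · 2 · 2 · 2 · 3
2 · 1 · 3 · 2 · 3 · 1
1 · 1 · 2 · 1 · 3 · 1
[5] 1 · 0 · 1 · 0 · 0 · 1
3 · 3 · 2 · 2 · 2 · 3
2 · 2 · 3 · 2 · 3 · 1
1 · 1 · 2 · 1 · 3 · 1
[6] 1 · 0 · 1 · 0 · 0 · 1
3 · 3 · 2 · 2 · 2 · 3
2 · 3 · 3 · 2 · 3 · 1
1 · 1 · 2 · 1 · 3 · 1
[7] 2 · 1 · 2 · 0 · 0 · 1
1 · 2 · 0 · 3 · 2 · 3
0 · 3 · 1 · 3 · 3 · 1
2 · 2 · 3 · 1 · 3 · 1
[8] 2 · 1 · 2 · 0 · 0 · 1
1 · 3 · 0 · 3 · 2 · 3
1 · 0 · 2 · 3 · 3 · 1
2 · 3 · 3 · 1 · 3 · 1
[9] 2 · 1 · 2 · 0 · 0 · 1
1 · 3 · 0 · 3 · 2 · 3
1 · 1 · 2 · 3 · 3 · 1
2 · 3 · 3 · 1 · 3 · 1
[10] 2 · 1 · 2 · 0 · 0 · 1
1 · 3 · 0 · 3 · 2 · 3
1 · 2 · 2 · 3 · 3 · 1
2 · 3 · 3 · 1 · 3 · 1
[11] 2 · 1 · 2 · 0 · 0 · 1
1 · 3 · 0 · 3 · 2 · 3
1 · 3 · 2 · 3 · 3 · 1
2 · 3 · 3 · 1 · 3 · 1
[12] 2 · 2 · 2 · 1 · 1 · 2
2 · 0 · 3 · 1 · 1 · 0
2 · 3 · 1 · 3 · 2 · 3
3 · 1 · 2 · 0 · 1 · 2
[13] 2 · 2 · 2 · 1 · 1 · 2
2 · 1 · 3 · 1 · 1 · 0
3 · 0 · 2 · 3 · 2 · 3
3 · 2 · 2 · 0 · 1 · 2
[14] 2 · 2 · 2 · 1 · 1 · 2
2 · 1 · 3 · 1 · 1 · 0
3 · 1 · 2 · 3 · 2 · 3
3 · 2 · 2 · 0 · 1 · 2
[15] 2 · 2 · 2 · 1 · 1 · 2
2 · 1 · 3 · 1 · 1 · 0
3 · 2 · 2 · 3 · 2 · 3
3 · 2 · 2 · 0 · 1 · 2
[16] 2 · 2 · 2 · 1 · 1 · 2
2 · 1 · 3 · 1 · 1 · 0
3 · 3 · 2 · 3 · 2 · 3
3 · 2 · 2 · 0 · 1 · 2
[17] 2 · 2 · 2 · 1 · 1 · 2
3 · 2 · 3 · 1 · 1 · 0
1 · 2 · 3 · 3 · 2 · 3
1 · 0 · 3 · 0 · 1 · 2

1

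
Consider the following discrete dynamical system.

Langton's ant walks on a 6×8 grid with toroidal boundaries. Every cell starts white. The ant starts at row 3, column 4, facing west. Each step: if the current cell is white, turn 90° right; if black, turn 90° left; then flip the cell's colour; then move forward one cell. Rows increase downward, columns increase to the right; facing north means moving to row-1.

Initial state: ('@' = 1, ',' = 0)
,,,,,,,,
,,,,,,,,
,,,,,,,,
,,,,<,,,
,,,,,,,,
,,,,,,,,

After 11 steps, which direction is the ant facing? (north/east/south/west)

step 0: ,,,,,,,,
,,,,,,,,
,,,,,,,,
,,,,<,,,
,,,,,,,,
,,,,,,,,
step 1: ,,,,,,,,
,,,,,,,,
,,,,^,,,
,,,,@,,,
,,,,,,,,
,,,,,,,,
step 2: ,,,,,,,,
,,,,,,,,
,,,,@>,,
,,,,@,,,
,,,,,,,,
,,,,,,,,
step 3: ,,,,,,,,
,,,,,,,,
,,,,@@,,
,,,,@v,,
,,,,,,,,
,,,,,,,,
step 4: ,,,,,,,,
,,,,,,,,
,,,,@@,,
,,,,<@,,
,,,,,,,,
,,,,,,,,
step 5: ,,,,,,,,
,,,,,,,,
,,,,@@,,
,,,,,@,,
,,,,v,,,
,,,,,,,,
step 6: ,,,,,,,,
,,,,,,,,
,,,,@@,,
,,,,,@,,
,,,<@,,,
,,,,,,,,
step 7: ,,,,,,,,
,,,,,,,,
,,,,@@,,
,,,^,@,,
,,,@@,,,
,,,,,,,,
step 8: ,,,,,,,,
,,,,,,,,
,,,,@@,,
,,,@>@,,
,,,@@,,,
,,,,,,,,
step 9: ,,,,,,,,
,,,,,,,,
,,,,@@,,
,,,@@@,,
,,,@v,,,
,,,,,,,,
step 10: ,,,,,,,,
,,,,,,,,
,,,,@@,,
,,,@@@,,
,,,@,>,,
,,,,,,,,
step 11: ,,,,,,,,
,,,,,,,,
,,,,@@,,
,,,@@@,,
,,,@,@,,
,,,,,v,,

south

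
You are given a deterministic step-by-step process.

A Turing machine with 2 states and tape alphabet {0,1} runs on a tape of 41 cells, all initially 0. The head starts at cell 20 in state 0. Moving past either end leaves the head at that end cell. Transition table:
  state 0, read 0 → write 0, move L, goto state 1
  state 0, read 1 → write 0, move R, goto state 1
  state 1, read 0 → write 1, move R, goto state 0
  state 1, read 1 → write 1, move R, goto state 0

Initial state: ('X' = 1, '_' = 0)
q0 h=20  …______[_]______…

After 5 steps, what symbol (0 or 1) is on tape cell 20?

0

t=0: q0 h=20  …______[_]______…
t=1: q1 h=19  …______[_]______…
t=2: q0 h=20  …_____X[_]______…
t=3: q1 h=19  …______[X]______…
t=4: q0 h=20  …_____X[_]______…
t=5: q1 h=19  …______[X]______…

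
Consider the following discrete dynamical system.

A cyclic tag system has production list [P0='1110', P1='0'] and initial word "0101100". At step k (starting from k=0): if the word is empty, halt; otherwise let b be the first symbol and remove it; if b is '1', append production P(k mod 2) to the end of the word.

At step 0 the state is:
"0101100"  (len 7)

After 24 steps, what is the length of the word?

10

0) "0101100"  (len 7)
1) "101100"  (len 6)
2) "011000"  (len 6)
3) "11000"  (len 5)
4) "10000"  (len 5)
5) "00001110"  (len 8)
6) "0001110"  (len 7)
7) "001110"  (len 6)
8) "01110"  (len 5)
9) "1110"  (len 4)
10) "1100"  (len 4)
11) "1001110"  (len 7)
12) "0011100"  (len 7)
13) "011100"  (len 6)
14) "11100"  (len 5)
15) "11001110"  (len 8)
16) "10011100"  (len 8)
17) "00111001110"  (len 11)
18) "0111001110"  (len 10)
19) "111001110"  (len 9)
20) "110011100"  (len 9)
21) "100111001110"  (len 12)
22) "001110011100"  (len 12)
23) "01110011100"  (len 11)
24) "1110011100"  (len 10)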